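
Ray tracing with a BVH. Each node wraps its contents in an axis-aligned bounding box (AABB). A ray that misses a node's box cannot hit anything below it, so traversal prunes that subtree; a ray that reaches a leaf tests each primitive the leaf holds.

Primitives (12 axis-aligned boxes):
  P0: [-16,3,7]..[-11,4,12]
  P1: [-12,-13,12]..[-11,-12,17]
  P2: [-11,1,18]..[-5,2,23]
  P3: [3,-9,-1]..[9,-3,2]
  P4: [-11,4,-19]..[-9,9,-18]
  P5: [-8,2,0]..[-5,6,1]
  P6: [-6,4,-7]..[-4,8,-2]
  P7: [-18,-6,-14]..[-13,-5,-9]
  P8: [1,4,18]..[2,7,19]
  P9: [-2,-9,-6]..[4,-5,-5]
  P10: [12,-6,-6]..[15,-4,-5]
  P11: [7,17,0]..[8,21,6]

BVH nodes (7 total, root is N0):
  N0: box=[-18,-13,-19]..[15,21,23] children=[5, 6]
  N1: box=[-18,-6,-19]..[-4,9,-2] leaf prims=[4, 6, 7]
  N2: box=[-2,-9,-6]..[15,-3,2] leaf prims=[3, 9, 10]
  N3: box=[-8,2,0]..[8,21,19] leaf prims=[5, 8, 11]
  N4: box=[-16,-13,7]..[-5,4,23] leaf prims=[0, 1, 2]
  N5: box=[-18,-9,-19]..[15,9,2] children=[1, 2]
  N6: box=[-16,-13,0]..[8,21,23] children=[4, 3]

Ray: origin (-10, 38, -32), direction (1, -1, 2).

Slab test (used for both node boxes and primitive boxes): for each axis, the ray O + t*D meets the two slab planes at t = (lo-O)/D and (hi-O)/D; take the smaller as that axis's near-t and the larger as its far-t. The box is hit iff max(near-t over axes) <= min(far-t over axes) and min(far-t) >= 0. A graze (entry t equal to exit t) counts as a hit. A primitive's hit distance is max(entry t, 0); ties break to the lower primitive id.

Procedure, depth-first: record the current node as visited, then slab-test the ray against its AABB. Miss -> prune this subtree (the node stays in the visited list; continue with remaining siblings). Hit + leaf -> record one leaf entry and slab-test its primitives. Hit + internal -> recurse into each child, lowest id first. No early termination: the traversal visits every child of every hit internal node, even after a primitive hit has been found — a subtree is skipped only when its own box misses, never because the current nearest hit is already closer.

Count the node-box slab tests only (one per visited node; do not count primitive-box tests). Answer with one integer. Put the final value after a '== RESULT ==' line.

Traverse from the root:
N0 x:[-8,25] y:[17,51] z:[13/2,55/2] -> hit [17,25], descend [5, 6]
  N5 x:[-8,25] y:[29,47] z:[13/2,17] -> miss, prune
  N6 x:[-6,18] y:[17,51] z:[16,55/2] -> hit [17,18], descend [3, 4]
    N3 x:[2,18] y:[17,36] z:[16,51/2] -> hit [17,18] leaf, test {P5(miss), P8(miss), P11@t=17}
    N4 x:[-6,5] y:[34,51] z:[39/2,55/2] -> miss, prune

Summary -> nodes [0, 5, 6, 3, 4]; box-tests=5; leaf-entries=1; first=P11

== RESULT ==
5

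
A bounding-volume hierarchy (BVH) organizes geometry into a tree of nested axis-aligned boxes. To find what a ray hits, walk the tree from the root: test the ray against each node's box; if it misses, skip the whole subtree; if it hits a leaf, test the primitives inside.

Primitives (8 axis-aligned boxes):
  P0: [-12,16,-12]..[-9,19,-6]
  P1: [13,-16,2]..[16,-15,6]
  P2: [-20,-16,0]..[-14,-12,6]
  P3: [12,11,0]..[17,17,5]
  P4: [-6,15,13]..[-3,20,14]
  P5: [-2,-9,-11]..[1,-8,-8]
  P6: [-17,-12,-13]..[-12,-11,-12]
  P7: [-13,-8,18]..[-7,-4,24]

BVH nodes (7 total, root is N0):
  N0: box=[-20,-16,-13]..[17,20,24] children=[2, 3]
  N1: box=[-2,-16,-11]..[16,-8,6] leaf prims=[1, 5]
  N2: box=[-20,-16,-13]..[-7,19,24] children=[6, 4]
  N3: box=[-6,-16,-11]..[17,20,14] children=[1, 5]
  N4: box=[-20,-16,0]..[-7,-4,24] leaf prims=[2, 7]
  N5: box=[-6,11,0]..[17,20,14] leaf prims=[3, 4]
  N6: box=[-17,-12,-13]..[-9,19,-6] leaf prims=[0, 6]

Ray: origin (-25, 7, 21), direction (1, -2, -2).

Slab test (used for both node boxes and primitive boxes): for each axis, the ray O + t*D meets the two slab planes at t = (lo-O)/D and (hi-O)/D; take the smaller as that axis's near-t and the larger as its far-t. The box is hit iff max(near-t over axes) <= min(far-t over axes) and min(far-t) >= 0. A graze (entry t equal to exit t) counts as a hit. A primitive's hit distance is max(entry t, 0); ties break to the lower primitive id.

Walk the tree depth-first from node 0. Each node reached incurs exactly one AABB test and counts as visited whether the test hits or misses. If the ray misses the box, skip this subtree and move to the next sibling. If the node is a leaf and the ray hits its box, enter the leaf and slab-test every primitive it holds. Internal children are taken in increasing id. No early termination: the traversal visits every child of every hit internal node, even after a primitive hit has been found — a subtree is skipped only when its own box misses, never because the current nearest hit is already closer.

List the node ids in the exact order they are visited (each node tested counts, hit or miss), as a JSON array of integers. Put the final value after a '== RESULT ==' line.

Traverse from the root:
N0 x:[5,42] y:[-13/2,23/2] z:[-3/2,17] -> hit [5,23/2], descend [2, 3]
  N2 x:[5,18] y:[-6,23/2] z:[-3/2,17] -> hit [5,23/2], descend [4, 6]
    N4 x:[5,18] y:[11/2,23/2] z:[-3/2,21/2] -> hit [11/2,21/2] leaf, test {P2@t=19/2, P7(miss)}
    N6 x:[8,16] y:[-6,19/2] z:[27/2,17] -> miss, prune
  N3 x:[19,42] y:[-13/2,23/2] z:[7/2,16] -> miss, prune

order=[0, 2, 4, 6, 3]  |boxes|=5  |leaves|=1  hit=P2

== RESULT ==
[0, 2, 4, 6, 3]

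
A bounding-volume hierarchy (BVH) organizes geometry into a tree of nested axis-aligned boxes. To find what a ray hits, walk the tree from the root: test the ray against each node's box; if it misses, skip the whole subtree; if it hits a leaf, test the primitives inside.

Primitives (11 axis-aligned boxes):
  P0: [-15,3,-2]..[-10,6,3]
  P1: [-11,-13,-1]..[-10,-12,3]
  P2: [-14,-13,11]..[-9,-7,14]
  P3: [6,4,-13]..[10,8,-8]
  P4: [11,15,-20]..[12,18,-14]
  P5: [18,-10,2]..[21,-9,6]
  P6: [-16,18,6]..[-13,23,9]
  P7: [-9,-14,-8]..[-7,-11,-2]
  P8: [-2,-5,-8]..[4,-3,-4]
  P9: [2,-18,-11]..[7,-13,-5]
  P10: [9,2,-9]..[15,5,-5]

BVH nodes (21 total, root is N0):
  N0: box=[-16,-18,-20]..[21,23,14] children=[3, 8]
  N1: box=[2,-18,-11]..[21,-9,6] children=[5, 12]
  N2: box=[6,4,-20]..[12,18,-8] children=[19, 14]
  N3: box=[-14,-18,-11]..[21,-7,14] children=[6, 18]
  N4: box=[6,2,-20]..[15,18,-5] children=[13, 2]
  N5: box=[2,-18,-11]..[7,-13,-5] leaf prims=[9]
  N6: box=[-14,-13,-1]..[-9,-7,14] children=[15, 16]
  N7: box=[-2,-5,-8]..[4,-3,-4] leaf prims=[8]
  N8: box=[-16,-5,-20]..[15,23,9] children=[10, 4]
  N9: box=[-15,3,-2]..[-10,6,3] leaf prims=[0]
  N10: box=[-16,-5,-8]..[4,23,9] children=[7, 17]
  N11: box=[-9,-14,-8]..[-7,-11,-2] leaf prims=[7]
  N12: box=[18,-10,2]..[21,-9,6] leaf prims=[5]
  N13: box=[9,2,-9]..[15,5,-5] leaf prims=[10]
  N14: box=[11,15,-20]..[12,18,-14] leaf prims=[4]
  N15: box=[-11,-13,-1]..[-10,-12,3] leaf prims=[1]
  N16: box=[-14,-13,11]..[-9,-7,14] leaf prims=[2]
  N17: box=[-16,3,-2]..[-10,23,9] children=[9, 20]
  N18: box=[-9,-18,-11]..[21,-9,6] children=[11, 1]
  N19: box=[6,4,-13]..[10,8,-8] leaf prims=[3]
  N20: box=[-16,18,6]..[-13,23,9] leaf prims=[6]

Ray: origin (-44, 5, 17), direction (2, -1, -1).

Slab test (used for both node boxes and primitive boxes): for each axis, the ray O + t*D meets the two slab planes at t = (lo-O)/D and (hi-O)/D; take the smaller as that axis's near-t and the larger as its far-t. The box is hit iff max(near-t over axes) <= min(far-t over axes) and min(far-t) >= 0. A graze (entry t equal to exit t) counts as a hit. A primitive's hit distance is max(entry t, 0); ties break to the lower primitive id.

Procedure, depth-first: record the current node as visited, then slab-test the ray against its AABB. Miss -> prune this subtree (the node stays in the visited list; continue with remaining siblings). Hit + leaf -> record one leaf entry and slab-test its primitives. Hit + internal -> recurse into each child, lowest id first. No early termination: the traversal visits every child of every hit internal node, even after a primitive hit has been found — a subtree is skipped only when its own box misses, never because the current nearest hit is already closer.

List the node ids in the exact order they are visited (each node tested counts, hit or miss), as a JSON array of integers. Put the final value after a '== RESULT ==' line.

Walk:
N0 x:[14,65/2] y:[-18,23] z:[3,37] -> hit [14,23], descend [3, 8]
  N3 x:[15,65/2] y:[12,23] z:[3,28] -> hit [15,23], descend [6, 18]
    N6 x:[15,35/2] y:[12,18] z:[3,18] -> hit [15,35/2], descend [15, 16]
      N15 x:[33/2,17] y:[17,18] z:[14,18] -> hit [17,17] leaf, test {P1@t=17}
      N16 x:[15,35/2] y:[12,18] z:[3,6] -> miss, prune
    N18 x:[35/2,65/2] y:[14,23] z:[11,28] -> hit [35/2,23], descend [1, 11]
      N1 x:[23,65/2] y:[14,23] z:[11,28] -> hit [23,23], descend [5, 12]
        N5 x:[23,51/2] y:[18,23] z:[22,28] -> hit [23,23] leaf, test {P9@t=23}
        N12 x:[31,65/2] y:[14,15] z:[11,15] -> miss, prune
      N11 x:[35/2,37/2] y:[16,19] z:[19,25] -> miss, prune
  N8 x:[14,59/2] y:[-18,10] z:[8,37] -> miss, prune

Summary -> nodes [0, 3, 6, 15, 16, 18, 1, 5, 12, 11, 8]; box-tests=11; leaf-entries=2; first=P1

== RESULT ==
[0, 3, 6, 15, 16, 18, 1, 5, 12, 11, 8]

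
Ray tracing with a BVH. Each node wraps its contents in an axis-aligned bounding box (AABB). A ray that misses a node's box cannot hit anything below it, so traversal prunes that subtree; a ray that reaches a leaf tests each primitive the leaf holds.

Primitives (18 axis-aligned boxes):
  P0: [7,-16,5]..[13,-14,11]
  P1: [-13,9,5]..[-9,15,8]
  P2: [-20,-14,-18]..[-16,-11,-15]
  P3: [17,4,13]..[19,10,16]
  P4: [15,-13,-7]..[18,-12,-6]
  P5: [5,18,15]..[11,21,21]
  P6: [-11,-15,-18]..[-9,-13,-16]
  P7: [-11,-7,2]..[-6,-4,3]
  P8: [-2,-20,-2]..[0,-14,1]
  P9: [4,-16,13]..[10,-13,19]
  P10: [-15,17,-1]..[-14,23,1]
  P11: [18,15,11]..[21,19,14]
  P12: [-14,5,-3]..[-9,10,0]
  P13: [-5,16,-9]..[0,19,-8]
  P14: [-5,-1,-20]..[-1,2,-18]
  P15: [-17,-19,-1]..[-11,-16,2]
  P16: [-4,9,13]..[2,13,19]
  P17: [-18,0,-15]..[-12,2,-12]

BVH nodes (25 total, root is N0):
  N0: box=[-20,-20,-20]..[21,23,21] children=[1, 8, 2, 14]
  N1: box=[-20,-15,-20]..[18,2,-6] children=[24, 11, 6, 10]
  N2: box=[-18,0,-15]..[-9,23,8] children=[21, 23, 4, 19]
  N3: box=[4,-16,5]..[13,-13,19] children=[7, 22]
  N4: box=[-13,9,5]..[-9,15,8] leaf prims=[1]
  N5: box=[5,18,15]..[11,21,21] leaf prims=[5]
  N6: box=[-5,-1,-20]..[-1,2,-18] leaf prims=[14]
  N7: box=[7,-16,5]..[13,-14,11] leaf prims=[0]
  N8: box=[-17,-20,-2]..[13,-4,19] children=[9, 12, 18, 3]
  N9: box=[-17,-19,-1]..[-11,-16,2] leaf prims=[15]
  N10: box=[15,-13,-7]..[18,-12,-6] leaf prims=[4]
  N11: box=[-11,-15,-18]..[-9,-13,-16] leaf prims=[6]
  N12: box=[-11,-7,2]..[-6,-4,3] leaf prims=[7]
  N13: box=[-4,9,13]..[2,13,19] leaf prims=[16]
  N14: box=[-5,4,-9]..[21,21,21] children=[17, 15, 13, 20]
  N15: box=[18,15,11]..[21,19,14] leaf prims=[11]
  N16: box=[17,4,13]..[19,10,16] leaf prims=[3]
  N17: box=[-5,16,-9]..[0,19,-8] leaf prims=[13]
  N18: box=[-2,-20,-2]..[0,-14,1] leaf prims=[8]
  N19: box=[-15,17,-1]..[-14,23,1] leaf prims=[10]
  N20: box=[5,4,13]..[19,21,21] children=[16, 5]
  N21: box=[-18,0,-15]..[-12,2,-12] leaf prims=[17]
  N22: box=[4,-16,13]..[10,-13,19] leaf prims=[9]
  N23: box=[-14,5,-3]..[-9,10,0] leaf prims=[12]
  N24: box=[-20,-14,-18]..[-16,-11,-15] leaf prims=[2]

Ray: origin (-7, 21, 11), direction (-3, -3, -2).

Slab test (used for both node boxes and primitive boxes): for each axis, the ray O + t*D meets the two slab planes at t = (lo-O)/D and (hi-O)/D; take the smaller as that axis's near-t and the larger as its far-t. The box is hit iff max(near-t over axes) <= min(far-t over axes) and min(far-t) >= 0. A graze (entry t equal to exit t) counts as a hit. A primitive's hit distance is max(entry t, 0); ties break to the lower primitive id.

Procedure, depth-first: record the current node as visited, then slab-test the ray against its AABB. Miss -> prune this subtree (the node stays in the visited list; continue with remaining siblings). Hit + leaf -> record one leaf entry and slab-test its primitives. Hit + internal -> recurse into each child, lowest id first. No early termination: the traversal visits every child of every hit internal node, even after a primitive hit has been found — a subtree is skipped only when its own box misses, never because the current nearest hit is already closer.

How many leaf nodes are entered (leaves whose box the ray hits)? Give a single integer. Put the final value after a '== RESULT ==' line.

Traverse from the root:
N0 x:[-28/3,13/3] y:[-2/3,41/3] z:[-5,31/2] -> hit [-2/3,13/3], descend [1, 2, 8, 14]
  N1 x:[-25/3,13/3] y:[19/3,12] z:[17/2,31/2] -> miss, prune
  N2 x:[2/3,11/3] y:[-2/3,7] z:[3/2,13] -> hit [3/2,11/3], descend [4, 19, 21, 23]
    N4 x:[2/3,2] y:[2,4] z:[3/2,3] -> hit [2,2] leaf, test {P1@t=2}
    N19 x:[7/3,8/3] y:[-2/3,4/3] z:[5,6] -> miss, prune
    N21 x:[5/3,11/3] y:[19/3,7] z:[23/2,13] -> miss, prune
    N23 x:[2/3,7/3] y:[11/3,16/3] z:[11/2,7] -> miss, prune
  N8 x:[-20/3,10/3] y:[25/3,41/3] z:[-4,13/2] -> miss, prune
  N14 x:[-28/3,-2/3] y:[0,17/3] z:[-5,10] -> miss, prune

Visited [0, 1, 2, 4, 19, 21, 23, 8, 14]. Tests: 9 box, 1 leaf. Nearest: P1.

== RESULT ==
1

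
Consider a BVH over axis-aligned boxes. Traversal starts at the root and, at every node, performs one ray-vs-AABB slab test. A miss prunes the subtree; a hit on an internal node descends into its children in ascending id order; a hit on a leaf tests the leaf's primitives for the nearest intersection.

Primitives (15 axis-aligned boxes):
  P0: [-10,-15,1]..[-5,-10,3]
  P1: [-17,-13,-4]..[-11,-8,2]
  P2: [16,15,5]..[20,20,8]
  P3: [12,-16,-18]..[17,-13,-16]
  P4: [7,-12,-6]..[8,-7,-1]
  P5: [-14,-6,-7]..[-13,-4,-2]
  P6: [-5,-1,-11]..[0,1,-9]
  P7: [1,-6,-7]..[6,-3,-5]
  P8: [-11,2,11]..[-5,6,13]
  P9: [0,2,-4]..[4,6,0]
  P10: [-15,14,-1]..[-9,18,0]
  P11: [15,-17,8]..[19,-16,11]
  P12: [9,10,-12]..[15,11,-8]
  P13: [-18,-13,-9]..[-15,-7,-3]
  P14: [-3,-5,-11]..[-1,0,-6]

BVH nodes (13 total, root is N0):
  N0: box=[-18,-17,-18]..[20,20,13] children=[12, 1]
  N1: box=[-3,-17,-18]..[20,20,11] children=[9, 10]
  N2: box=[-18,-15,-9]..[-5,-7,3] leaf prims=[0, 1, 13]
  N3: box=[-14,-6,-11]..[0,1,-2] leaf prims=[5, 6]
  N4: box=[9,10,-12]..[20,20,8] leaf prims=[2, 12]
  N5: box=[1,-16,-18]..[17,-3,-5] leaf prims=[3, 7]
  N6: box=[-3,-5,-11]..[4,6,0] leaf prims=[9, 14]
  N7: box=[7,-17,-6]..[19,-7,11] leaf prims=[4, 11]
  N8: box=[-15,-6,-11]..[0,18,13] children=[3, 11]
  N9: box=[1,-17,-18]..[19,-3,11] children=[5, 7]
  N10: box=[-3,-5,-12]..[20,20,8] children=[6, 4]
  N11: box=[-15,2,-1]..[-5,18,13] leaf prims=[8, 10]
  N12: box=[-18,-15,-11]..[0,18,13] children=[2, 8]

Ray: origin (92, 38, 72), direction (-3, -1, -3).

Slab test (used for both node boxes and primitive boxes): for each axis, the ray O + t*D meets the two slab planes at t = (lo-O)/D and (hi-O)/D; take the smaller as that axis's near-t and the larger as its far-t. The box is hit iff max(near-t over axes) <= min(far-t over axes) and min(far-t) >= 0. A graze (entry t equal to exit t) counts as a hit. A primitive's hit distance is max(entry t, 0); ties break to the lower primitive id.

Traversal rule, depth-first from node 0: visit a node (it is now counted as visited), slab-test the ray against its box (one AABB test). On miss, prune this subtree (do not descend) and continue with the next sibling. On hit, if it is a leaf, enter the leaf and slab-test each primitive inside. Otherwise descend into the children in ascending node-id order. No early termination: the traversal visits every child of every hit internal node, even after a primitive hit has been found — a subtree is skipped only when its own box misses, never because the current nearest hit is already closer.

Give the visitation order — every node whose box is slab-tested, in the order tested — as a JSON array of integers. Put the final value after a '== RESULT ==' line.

Trace the traversal:
N0 x:[24,110/3] y:[18,55] z:[59/3,30] -> hit [24,30], descend [1, 12]
  N1 x:[24,95/3] y:[18,55] z:[61/3,30] -> hit [24,30], descend [9, 10]
    N9 x:[73/3,91/3] y:[41,55] z:[61/3,30] -> miss, prune
    N10 x:[24,95/3] y:[18,43] z:[64/3,28] -> hit [24,28], descend [4, 6]
      N4 x:[24,83/3] y:[18,28] z:[64/3,28] -> hit [24,83/3] leaf, test {P2(miss), P12@t=27}
      N6 x:[88/3,95/3] y:[32,43] z:[24,83/3] -> miss, prune
  N12 x:[92/3,110/3] y:[20,53] z:[59/3,83/3] -> miss, prune

Summary -> nodes [0, 1, 9, 10, 4, 6, 12]; box-tests=7; leaf-entries=1; first=P12

== RESULT ==
[0, 1, 9, 10, 4, 6, 12]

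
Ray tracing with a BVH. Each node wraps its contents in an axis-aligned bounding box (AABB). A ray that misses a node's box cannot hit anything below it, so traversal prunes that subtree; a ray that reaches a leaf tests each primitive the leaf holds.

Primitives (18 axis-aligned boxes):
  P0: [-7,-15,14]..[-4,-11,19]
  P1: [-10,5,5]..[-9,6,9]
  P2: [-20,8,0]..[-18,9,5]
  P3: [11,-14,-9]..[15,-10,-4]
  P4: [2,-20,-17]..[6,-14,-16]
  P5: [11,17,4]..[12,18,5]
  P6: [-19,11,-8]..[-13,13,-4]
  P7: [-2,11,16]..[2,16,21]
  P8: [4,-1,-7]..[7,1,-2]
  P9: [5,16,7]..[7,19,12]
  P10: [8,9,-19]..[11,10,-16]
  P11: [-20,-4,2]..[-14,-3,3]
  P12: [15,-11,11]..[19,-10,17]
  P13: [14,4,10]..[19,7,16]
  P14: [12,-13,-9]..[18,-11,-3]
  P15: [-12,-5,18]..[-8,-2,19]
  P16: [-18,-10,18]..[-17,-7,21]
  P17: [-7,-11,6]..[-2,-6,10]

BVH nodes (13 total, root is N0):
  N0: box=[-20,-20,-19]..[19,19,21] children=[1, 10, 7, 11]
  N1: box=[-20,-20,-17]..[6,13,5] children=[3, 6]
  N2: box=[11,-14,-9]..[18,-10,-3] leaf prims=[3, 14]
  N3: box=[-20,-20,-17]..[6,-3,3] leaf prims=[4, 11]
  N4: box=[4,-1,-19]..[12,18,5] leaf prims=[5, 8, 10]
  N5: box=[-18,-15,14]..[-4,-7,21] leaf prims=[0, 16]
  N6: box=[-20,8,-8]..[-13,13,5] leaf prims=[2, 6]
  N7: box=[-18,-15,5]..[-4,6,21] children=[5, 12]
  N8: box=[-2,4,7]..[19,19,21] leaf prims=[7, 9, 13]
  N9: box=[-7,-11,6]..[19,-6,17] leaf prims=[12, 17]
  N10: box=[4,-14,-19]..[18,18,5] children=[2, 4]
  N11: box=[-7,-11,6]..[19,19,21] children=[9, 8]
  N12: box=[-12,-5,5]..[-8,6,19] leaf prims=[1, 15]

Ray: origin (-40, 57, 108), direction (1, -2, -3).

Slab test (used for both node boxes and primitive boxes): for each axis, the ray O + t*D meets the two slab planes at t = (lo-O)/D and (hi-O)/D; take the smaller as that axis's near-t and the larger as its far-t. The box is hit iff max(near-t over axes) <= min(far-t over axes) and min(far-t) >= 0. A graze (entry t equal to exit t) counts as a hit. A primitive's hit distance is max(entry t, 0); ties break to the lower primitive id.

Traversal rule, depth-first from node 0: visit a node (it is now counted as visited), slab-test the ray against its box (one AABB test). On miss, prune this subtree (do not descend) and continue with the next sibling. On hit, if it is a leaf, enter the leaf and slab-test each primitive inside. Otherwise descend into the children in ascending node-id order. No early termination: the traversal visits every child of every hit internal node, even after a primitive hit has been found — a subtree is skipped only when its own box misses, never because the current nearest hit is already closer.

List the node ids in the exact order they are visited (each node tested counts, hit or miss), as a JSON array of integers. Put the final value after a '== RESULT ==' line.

Traverse from the root:
N0 x:[20,59] y:[19,77/2] z:[29,127/3] -> hit [29,77/2], descend [1, 7, 10, 11]
  N1 x:[20,46] y:[22,77/2] z:[103/3,125/3] -> hit [103/3,77/2], descend [3, 6]
    N3 x:[20,46] y:[30,77/2] z:[35,125/3] -> hit [35,77/2] leaf, test {P4(miss), P11(miss)}
    N6 x:[20,27] y:[22,49/2] z:[103/3,116/3] -> miss, prune
  N7 x:[22,36] y:[51/2,36] z:[29,103/3] -> hit [29,103/3], descend [5, 12]
    N5 x:[22,36] y:[32,36] z:[29,94/3] -> miss, prune
    N12 x:[28,32] y:[51/2,31] z:[89/3,103/3] -> hit [89/3,31] leaf, test {P1(miss), P15@t=89/3}
  N10 x:[44,58] y:[39/2,71/2] z:[103/3,127/3] -> miss, prune
  N11 x:[33,59] y:[19,34] z:[29,34] -> hit [33,34], descend [8, 9]
    N8 x:[38,59] y:[19,53/2] z:[29,101/3] -> miss, prune
    N9 x:[33,59] y:[63/2,34] z:[91/3,34] -> hit [33,34] leaf, test {P12(miss), P17@t=33}

Summary -> nodes [0, 1, 3, 6, 7, 5, 12, 10, 11, 8, 9]; box-tests=11; leaf-entries=3; first=P15

== RESULT ==
[0, 1, 3, 6, 7, 5, 12, 10, 11, 8, 9]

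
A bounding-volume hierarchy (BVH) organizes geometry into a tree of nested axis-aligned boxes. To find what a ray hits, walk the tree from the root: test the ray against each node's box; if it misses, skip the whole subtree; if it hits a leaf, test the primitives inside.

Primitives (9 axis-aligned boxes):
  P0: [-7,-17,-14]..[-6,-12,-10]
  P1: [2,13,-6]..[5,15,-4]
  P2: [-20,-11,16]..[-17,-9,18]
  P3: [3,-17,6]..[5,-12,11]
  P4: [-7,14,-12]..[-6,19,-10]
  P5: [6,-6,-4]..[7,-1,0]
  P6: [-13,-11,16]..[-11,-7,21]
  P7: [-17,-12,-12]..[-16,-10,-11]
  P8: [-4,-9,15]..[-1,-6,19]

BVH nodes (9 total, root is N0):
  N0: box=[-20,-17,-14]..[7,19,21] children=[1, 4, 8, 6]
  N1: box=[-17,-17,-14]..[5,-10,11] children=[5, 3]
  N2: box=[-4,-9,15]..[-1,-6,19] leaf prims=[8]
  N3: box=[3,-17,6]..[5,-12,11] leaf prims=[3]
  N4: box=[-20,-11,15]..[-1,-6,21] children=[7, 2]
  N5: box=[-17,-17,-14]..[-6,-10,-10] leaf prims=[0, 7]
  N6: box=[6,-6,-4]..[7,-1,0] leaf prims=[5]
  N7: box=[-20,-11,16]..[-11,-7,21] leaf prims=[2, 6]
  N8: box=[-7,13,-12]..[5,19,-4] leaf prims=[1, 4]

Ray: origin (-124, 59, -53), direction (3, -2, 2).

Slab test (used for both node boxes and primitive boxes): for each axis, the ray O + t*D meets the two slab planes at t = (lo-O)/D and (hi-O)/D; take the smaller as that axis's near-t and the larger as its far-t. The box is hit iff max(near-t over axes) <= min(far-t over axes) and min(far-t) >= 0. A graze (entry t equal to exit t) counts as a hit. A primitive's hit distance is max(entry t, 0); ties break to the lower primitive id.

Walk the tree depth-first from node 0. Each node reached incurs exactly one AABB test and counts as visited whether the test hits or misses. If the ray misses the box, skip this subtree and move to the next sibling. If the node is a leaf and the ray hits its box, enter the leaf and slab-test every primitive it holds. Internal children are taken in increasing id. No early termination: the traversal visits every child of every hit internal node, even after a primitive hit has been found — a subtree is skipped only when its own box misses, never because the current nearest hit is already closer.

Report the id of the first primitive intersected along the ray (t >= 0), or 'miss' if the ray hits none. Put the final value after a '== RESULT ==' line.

Trace the traversal:
N0 x:[104/3,131/3] y:[20,38] z:[39/2,37] -> hit [104/3,37], descend [1, 4, 6, 8]
  N1 x:[107/3,43] y:[69/2,38] z:[39/2,32] -> miss, prune
  N4 x:[104/3,41] y:[65/2,35] z:[34,37] -> hit [104/3,35], descend [2, 7]
    N2 x:[40,41] y:[65/2,34] z:[34,36] -> miss, prune
    N7 x:[104/3,113/3] y:[33,35] z:[69/2,37] -> hit [104/3,35] leaf, test {P2@t=104/3, P6(miss)}
  N6 x:[130/3,131/3] y:[30,65/2] z:[49/2,53/2] -> miss, prune
  N8 x:[39,43] y:[20,23] z:[41/2,49/2] -> miss, prune

7 AABB tests over nodes [0, 1, 4, 2, 7, 6, 8]; 1 leaf entered; closest P2.

== RESULT ==
2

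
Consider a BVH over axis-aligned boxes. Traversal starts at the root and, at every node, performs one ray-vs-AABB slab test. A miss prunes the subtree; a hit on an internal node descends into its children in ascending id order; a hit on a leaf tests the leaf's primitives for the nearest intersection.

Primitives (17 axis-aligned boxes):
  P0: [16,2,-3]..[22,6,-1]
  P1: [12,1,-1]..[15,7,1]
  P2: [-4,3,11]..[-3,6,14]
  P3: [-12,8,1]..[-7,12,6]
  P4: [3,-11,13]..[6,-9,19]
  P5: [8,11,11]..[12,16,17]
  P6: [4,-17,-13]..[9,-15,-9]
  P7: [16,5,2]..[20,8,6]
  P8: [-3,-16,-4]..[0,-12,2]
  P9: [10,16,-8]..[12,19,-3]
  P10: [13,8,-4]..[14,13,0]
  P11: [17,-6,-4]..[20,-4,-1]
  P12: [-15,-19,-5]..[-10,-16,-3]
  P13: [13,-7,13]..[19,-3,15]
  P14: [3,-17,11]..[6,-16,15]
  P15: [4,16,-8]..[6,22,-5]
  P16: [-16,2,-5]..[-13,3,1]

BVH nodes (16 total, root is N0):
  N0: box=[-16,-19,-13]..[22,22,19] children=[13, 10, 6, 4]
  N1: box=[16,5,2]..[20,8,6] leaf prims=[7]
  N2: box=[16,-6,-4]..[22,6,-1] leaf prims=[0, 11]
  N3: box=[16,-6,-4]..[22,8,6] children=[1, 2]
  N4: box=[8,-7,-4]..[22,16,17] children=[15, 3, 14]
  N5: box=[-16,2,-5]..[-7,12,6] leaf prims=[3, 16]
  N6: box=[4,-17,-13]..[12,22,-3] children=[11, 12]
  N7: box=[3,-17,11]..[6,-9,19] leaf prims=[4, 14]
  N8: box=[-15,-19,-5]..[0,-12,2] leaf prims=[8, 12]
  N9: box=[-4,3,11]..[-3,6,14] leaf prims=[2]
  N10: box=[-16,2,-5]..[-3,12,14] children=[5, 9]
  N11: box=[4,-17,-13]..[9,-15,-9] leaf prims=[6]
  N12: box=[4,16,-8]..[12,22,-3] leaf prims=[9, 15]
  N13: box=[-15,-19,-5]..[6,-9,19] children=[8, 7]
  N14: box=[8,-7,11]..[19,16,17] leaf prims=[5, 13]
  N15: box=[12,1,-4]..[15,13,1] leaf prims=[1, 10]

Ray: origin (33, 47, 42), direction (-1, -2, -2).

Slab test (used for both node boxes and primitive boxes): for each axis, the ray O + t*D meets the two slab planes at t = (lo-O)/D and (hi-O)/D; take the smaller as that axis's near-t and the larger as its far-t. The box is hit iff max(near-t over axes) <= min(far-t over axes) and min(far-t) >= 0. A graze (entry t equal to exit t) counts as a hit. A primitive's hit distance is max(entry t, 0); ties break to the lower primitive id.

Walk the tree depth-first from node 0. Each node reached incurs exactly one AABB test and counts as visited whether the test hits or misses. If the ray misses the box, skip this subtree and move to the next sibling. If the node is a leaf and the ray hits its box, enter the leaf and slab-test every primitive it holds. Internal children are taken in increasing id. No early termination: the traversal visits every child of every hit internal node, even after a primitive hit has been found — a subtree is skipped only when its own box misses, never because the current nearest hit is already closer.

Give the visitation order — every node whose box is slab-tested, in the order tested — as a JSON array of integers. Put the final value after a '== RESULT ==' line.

Traverse from the root:
N0 x:[11,49] y:[25/2,33] z:[23/2,55/2] -> hit [25/2,55/2], descend [4, 6, 10, 13]
  N4 x:[11,25] y:[31/2,27] z:[25/2,23] -> hit [31/2,23], descend [3, 14, 15]
    N3 x:[11,17] y:[39/2,53/2] z:[18,23] -> miss, prune
    N14 x:[14,25] y:[31/2,27] z:[25/2,31/2] -> hit [31/2,31/2] leaf, test {P5(miss), P13(miss)}
    N15 x:[18,21] y:[17,23] z:[41/2,23] -> hit [41/2,21] leaf, test {P1@t=41/2, P10(miss)}
  N6 x:[21,29] y:[25/2,32] z:[45/2,55/2] -> hit [45/2,55/2], descend [11, 12]
    N11 x:[24,29] y:[31,32] z:[51/2,55/2] -> miss, prune
    N12 x:[21,29] y:[25/2,31/2] z:[45/2,25] -> miss, prune
  N10 x:[36,49] y:[35/2,45/2] z:[14,47/2] -> miss, prune
  N13 x:[27,48] y:[28,33] z:[23/2,47/2] -> miss, prune

10 AABB tests over nodes [0, 4, 3, 14, 15, 6, 11, 12, 10, 13]; 2 leaves entered; closest P1.

== RESULT ==
[0, 4, 3, 14, 15, 6, 11, 12, 10, 13]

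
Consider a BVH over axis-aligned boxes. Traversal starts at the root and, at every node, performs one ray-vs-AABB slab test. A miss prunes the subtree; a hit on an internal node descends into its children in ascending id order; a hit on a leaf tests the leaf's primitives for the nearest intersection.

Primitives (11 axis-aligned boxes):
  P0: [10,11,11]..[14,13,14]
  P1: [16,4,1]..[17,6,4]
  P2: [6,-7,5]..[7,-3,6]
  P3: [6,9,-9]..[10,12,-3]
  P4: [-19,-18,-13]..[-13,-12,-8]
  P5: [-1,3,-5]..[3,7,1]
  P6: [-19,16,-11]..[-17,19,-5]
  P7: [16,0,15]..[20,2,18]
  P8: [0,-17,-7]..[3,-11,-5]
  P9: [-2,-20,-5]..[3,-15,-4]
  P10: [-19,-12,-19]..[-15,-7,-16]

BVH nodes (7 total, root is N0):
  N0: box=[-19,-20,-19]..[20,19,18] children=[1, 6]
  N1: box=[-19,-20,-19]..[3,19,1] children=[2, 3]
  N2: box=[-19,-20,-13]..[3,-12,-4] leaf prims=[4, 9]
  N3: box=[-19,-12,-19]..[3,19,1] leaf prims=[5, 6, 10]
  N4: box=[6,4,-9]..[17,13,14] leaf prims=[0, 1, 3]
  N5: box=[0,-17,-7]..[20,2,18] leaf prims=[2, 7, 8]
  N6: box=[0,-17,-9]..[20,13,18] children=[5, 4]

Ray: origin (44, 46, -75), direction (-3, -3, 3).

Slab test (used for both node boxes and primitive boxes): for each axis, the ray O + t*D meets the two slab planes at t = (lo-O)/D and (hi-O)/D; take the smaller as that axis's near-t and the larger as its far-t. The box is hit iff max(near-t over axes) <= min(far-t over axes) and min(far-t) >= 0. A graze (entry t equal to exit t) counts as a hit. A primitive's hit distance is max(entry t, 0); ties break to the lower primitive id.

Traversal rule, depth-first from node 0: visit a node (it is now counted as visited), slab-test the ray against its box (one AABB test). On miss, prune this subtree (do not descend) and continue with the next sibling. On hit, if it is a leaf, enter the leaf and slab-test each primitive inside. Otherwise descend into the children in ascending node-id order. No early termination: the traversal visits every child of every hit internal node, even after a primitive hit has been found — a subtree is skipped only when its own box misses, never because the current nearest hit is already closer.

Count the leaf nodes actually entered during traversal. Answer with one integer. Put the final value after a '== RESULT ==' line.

Trace the traversal:
N0 x:[8,21] y:[9,22] z:[56/3,31] -> hit [56/3,21], descend [1, 6]
  N1 x:[41/3,21] y:[9,22] z:[56/3,76/3] -> hit [56/3,21], descend [2, 3]
    N2 x:[41/3,21] y:[58/3,22] z:[62/3,71/3] -> hit [62/3,21] leaf, test {P4@t=62/3, P9(miss)}
    N3 x:[41/3,21] y:[9,58/3] z:[56/3,76/3] -> hit [56/3,58/3] leaf, test {P5(miss), P6(miss), P10(miss)}
  N6 x:[8,44/3] y:[11,21] z:[22,31] -> miss, prune

order=[0, 1, 2, 3, 6]  |boxes|=5  |leaves|=2  hit=P4

== RESULT ==
2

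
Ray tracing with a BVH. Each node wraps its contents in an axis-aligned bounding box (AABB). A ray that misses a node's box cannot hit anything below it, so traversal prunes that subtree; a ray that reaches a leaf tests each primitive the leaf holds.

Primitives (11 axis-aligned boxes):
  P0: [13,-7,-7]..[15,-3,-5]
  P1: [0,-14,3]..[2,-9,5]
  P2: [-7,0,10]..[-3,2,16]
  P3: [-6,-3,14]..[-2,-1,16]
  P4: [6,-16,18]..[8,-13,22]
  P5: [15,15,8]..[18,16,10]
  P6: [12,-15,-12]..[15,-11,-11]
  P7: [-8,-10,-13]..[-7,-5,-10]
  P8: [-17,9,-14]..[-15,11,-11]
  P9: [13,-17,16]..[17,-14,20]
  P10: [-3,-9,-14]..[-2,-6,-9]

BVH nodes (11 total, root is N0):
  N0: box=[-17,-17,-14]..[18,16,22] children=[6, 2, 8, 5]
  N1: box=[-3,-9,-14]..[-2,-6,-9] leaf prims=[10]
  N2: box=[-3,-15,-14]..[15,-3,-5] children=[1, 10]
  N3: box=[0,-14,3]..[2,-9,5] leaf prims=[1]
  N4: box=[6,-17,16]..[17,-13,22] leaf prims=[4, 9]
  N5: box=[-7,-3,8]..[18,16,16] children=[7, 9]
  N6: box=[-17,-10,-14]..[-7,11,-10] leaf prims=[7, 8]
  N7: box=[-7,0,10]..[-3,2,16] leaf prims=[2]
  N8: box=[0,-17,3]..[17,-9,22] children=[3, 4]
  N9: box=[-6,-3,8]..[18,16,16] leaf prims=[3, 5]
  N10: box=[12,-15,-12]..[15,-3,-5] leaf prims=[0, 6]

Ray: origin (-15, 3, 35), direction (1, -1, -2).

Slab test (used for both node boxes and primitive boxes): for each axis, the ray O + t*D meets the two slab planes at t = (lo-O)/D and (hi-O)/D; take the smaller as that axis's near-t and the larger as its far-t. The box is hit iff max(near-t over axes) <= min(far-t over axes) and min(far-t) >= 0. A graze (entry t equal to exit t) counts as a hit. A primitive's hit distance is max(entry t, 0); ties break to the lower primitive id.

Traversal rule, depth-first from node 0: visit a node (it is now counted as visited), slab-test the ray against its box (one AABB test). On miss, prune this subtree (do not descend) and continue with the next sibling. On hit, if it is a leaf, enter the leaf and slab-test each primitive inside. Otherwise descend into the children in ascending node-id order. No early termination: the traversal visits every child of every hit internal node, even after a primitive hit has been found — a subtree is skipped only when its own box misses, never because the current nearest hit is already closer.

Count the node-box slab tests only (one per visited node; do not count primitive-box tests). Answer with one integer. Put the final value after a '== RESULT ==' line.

Walk:
N0 x:[-2,33] y:[-13,20] z:[13/2,49/2] -> hit [13/2,20], descend [2, 5, 6, 8]
  N2 x:[12,30] y:[6,18] z:[20,49/2] -> miss, prune
  N5 x:[8,33] y:[-13,6] z:[19/2,27/2] -> miss, prune
  N6 x:[-2,8] y:[-8,13] z:[45/2,49/2] -> miss, prune
  N8 x:[15,32] y:[12,20] z:[13/2,16] -> hit [15,16], descend [3, 4]
    N3 x:[15,17] y:[12,17] z:[15,16] -> hit [15,16] leaf, test {P1@t=15}
    N4 x:[21,32] y:[16,20] z:[13/2,19/2] -> miss, prune

Summary -> nodes [0, 2, 5, 6, 8, 3, 4]; box-tests=7; leaf-entries=1; first=P1

== RESULT ==
7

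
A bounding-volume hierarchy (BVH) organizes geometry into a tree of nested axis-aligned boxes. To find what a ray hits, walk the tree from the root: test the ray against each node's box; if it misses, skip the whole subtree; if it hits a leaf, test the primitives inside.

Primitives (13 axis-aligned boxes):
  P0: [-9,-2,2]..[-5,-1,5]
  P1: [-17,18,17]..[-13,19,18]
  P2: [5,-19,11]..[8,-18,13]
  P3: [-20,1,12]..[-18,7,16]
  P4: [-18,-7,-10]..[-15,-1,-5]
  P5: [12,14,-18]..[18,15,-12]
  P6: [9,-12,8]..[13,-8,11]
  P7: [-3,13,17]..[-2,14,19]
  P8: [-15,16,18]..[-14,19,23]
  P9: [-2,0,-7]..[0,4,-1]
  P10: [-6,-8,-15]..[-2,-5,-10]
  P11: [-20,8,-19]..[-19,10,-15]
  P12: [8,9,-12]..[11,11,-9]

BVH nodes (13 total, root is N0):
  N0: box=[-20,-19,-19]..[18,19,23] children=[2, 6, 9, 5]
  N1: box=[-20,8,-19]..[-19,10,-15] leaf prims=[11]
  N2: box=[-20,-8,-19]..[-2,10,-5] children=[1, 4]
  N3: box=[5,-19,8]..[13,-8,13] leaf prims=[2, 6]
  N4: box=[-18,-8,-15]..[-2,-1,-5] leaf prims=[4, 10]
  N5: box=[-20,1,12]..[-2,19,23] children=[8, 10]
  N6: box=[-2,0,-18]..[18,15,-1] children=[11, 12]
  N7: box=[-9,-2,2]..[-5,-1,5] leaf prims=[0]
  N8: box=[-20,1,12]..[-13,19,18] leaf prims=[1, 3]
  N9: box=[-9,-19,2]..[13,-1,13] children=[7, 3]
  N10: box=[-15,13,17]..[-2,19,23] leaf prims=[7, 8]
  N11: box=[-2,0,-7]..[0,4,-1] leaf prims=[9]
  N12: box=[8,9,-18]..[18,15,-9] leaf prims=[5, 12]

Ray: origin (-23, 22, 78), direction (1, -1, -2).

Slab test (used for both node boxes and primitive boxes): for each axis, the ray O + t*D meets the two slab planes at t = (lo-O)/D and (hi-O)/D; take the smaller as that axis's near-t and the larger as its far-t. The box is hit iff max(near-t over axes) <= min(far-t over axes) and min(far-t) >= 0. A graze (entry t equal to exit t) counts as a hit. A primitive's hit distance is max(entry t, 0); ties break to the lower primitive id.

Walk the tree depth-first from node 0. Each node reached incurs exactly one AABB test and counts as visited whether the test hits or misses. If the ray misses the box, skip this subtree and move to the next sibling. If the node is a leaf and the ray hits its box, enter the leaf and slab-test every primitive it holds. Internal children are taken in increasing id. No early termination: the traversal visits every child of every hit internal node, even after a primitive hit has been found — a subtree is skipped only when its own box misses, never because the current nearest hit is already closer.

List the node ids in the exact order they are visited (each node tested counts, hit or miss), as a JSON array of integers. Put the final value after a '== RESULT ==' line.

Walk:
N0 x:[3,41] y:[3,41] z:[55/2,97/2] -> hit [55/2,41], descend [2, 5, 6, 9]
  N2 x:[3,21] y:[12,30] z:[83/2,97/2] -> miss, prune
  N5 x:[3,21] y:[3,21] z:[55/2,33] -> miss, prune
  N6 x:[21,41] y:[7,22] z:[79/2,48] -> miss, prune
  N9 x:[14,36] y:[23,41] z:[65/2,38] -> hit [65/2,36], descend [3, 7]
    N3 x:[28,36] y:[30,41] z:[65/2,35] -> hit [65/2,35] leaf, test {P2(miss), P6@t=67/2}
    N7 x:[14,18] y:[23,24] z:[73/2,38] -> miss, prune

7 AABB tests over nodes [0, 2, 5, 6, 9, 3, 7]; 1 leaf entered; closest P6.

== RESULT ==
[0, 2, 5, 6, 9, 3, 7]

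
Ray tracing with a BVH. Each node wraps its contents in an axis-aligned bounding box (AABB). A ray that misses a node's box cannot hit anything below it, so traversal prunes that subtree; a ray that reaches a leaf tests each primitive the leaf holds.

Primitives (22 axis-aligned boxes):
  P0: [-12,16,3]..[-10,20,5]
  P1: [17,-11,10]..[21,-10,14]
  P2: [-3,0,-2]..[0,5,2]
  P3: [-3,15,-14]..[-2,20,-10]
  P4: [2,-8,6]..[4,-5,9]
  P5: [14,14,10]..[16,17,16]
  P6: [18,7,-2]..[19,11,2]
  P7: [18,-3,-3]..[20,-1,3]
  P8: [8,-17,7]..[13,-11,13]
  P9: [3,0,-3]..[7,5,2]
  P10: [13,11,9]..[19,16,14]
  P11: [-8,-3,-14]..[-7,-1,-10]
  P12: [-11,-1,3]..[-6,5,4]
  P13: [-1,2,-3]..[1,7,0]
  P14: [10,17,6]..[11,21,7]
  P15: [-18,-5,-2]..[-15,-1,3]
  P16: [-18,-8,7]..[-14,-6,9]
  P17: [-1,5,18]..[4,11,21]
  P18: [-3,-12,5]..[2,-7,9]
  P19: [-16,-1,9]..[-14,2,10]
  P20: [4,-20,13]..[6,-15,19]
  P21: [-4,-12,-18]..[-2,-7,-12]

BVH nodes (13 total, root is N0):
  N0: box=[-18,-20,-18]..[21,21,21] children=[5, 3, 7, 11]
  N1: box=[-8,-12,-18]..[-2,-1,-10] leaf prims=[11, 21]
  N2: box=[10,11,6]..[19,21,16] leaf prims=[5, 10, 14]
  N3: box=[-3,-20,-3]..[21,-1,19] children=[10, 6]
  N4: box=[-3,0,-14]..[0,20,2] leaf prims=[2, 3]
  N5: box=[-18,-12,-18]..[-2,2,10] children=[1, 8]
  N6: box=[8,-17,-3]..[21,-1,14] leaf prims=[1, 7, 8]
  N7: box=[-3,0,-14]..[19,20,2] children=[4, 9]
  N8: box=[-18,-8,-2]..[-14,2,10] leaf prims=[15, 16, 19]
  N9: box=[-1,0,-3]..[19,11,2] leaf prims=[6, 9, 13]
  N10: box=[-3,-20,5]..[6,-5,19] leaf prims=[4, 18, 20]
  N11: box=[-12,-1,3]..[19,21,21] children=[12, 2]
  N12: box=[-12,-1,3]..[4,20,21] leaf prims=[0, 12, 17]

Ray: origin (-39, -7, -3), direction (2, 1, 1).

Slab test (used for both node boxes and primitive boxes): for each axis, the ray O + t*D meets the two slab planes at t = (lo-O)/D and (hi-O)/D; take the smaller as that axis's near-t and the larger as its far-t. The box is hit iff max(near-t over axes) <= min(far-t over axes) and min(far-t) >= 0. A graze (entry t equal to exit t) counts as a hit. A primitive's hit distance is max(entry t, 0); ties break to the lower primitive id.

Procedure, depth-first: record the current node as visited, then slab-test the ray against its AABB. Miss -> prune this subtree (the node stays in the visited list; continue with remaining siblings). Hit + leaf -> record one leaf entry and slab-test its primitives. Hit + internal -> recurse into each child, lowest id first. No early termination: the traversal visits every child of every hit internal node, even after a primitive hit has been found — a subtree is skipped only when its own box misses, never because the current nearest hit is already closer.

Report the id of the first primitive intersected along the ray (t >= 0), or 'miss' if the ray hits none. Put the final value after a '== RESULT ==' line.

Walk:
N0 x:[21/2,30] y:[-13,28] z:[-15,24] -> hit [21/2,24], descend [3, 5, 7, 11]
  N3 x:[18,30] y:[-13,6] z:[0,22] -> miss, prune
  N5 x:[21/2,37/2] y:[-5,9] z:[-15,13] -> miss, prune
  N7 x:[18,29] y:[7,27] z:[-11,5] -> miss, prune
  N11 x:[27/2,29] y:[6,28] z:[6,24] -> hit [27/2,24], descend [2, 12]
    N2 x:[49/2,29] y:[18,28] z:[9,19] -> miss, prune
    N12 x:[27/2,43/2] y:[6,27] z:[6,24] -> hit [27/2,43/2] leaf, test {P0(miss), P12(miss), P17(miss)}

7 AABB tests over nodes [0, 3, 5, 7, 11, 2, 12]; 1 leaf entered; closest miss.

== RESULT ==
miss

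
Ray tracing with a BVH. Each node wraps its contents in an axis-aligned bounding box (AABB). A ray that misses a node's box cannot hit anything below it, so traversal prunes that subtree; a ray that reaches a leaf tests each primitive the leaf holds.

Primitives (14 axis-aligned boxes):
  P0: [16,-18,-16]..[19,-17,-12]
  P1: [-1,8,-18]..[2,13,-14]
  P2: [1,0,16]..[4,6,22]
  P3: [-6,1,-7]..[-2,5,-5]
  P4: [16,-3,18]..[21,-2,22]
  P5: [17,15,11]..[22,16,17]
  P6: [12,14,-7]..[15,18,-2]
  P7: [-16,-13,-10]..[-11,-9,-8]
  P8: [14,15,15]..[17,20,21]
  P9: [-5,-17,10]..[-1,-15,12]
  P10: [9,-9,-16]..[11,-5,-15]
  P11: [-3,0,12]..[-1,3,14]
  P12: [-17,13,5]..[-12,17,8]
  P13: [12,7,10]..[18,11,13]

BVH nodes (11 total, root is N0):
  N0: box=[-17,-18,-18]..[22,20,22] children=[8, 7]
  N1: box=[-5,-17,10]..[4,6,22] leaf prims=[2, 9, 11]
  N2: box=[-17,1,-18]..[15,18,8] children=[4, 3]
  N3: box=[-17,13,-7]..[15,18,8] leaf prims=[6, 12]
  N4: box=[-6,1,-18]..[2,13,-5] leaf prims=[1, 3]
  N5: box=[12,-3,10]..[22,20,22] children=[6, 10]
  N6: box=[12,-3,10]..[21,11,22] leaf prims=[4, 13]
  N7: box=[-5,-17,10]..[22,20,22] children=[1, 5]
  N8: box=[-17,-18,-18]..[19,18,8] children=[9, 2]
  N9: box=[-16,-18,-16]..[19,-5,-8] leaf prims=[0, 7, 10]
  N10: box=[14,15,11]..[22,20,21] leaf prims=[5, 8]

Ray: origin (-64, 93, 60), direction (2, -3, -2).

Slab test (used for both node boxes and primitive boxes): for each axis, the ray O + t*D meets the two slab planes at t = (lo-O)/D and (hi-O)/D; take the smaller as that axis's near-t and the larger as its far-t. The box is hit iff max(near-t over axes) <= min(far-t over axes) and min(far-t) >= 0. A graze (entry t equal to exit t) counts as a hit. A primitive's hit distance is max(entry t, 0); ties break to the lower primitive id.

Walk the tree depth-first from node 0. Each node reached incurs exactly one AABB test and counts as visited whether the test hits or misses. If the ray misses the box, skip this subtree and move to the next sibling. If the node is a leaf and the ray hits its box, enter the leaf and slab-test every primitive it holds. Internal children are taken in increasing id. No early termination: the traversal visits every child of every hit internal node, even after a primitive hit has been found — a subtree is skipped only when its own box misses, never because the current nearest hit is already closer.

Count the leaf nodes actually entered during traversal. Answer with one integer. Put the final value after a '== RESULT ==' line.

Walk:
N0 x:[47/2,43] y:[73/3,37] z:[19,39] -> hit [73/3,37], descend [7, 8]
  N7 x:[59/2,43] y:[73/3,110/3] z:[19,25] -> miss, prune
  N8 x:[47/2,83/2] y:[25,37] z:[26,39] -> hit [26,37], descend [2, 9]
    N2 x:[47/2,79/2] y:[25,92/3] z:[26,39] -> hit [26,92/3], descend [3, 4]
      N3 x:[47/2,79/2] y:[25,80/3] z:[26,67/2] -> hit [26,80/3] leaf, test {P6(miss), P12@t=26}
      N4 x:[29,33] y:[80/3,92/3] z:[65/2,39] -> miss, prune
    N9 x:[24,83/2] y:[98/3,37] z:[34,38] -> hit [34,37] leaf, test {P0(miss), P7(miss), P10(miss)}

order=[0, 7, 8, 2, 3, 4, 9]  |boxes|=7  |leaves|=2  hit=P12

== RESULT ==
2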